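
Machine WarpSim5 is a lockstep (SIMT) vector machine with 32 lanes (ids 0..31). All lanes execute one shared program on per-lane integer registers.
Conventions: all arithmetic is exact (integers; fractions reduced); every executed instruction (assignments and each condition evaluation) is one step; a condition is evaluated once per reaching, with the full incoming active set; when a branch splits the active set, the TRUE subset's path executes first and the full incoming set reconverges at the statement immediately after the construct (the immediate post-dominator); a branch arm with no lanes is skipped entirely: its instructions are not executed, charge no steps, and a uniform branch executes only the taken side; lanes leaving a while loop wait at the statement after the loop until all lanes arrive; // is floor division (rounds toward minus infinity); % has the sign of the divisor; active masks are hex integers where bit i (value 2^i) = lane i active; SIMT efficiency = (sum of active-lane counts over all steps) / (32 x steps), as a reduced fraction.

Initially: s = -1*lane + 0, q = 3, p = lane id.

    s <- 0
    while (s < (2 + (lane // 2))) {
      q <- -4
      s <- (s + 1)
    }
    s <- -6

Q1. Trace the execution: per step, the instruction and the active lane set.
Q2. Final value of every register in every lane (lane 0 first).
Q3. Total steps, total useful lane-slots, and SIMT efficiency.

step 0: s <- 0                       0xffffffff
step 1: eval (s < (2 + (lane // 2))) 0xffffffff
step 2: q <- -4                      0xffffffff
step 3: s <- (s + 1)                 0xffffffff
step 4: eval (s < (2 + (lane // 2))) 0xffffffff
step 5: q <- -4                      0xffffffff
step 6: s <- (s + 1)                 0xffffffff
step 7: eval (s < (2 + (lane // 2))) 0xffffffff
step 8: q <- -4                      0xfffffffc
step 9: s <- (s + 1)                 0xfffffffc
step 10: eval (s < (2 + (lane // 2))) 0xfffffffc
step 11: q <- -4                      0xfffffff0
step 12: s <- (s + 1)                 0xfffffff0
step 13: eval (s < (2 + (lane // 2))) 0xfffffff0
step 14: q <- -4                      0xffffffc0
step 15: s <- (s + 1)                 0xffffffc0
step 16: eval (s < (2 + (lane // 2))) 0xffffffc0
step 17: q <- -4                      0xffffff00
step 18: s <- (s + 1)                 0xffffff00
step 19: eval (s < (2 + (lane // 2))) 0xffffff00
step 20: q <- -4                      0xfffffc00
step 21: s <- (s + 1)                 0xfffffc00
step 22: eval (s < (2 + (lane // 2))) 0xfffffc00
step 23: q <- -4                      0xfffff000
step 24: s <- (s + 1)                 0xfffff000
step 25: eval (s < (2 + (lane // 2))) 0xfffff000
step 26: q <- -4                      0xffffc000
step 27: s <- (s + 1)                 0xffffc000
step 28: eval (s < (2 + (lane // 2))) 0xffffc000
step 29: q <- -4                      0xffff0000
step 30: s <- (s + 1)                 0xffff0000
step 31: eval (s < (2 + (lane // 2))) 0xffff0000
step 32: q <- -4                      0xfffc0000
step 33: s <- (s + 1)                 0xfffc0000
step 34: eval (s < (2 + (lane // 2))) 0xfffc0000
step 35: q <- -4                      0xfff00000
step 36: s <- (s + 1)                 0xfff00000
step 37: eval (s < (2 + (lane // 2))) 0xfff00000
step 38: q <- -4                      0xffc00000
step 39: s <- (s + 1)                 0xffc00000
step 40: eval (s < (2 + (lane // 2))) 0xffc00000
step 41: q <- -4                      0xff000000
step 42: s <- (s + 1)                 0xff000000
step 43: eval (s < (2 + (lane // 2))) 0xff000000
step 44: q <- -4                      0xfc000000
step 45: s <- (s + 1)                 0xfc000000
step 46: eval (s < (2 + (lane // 2))) 0xfc000000
step 47: q <- -4                      0xf0000000
step 48: s <- (s + 1)                 0xf0000000
step 49: eval (s < (2 + (lane // 2))) 0xf0000000
step 50: q <- -4                      0xc0000000
step 51: s <- (s + 1)                 0xc0000000
step 52: eval (s < (2 + (lane // 2))) 0xc0000000
step 53: s <- -6                      0xffffffff

Answer: 54 steps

s: -6,-6,-6,-6,-6,-6,-6,-6,-6,-6,-6,-6,-6,-6,-6,-6,-6,-6,-6,-6,-6,-6,-6,-6,-6,-6,-6,-6,-6,-6,-6,-6
q: -4,-4,-4,-4,-4,-4,-4,-4,-4,-4,-4,-4,-4,-4,-4,-4,-4,-4,-4,-4,-4,-4,-4,-4,-4,-4,-4,-4,-4,-4,-4,-4
p: 0,1,2,3,4,5,6,7,8,9,10,11,12,13,14,15,16,17,18,19,20,21,22,23,24,25,26,27,28,29,30,31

steps = 54; useful = 1008; efficiency = 1008/1728 = 7/12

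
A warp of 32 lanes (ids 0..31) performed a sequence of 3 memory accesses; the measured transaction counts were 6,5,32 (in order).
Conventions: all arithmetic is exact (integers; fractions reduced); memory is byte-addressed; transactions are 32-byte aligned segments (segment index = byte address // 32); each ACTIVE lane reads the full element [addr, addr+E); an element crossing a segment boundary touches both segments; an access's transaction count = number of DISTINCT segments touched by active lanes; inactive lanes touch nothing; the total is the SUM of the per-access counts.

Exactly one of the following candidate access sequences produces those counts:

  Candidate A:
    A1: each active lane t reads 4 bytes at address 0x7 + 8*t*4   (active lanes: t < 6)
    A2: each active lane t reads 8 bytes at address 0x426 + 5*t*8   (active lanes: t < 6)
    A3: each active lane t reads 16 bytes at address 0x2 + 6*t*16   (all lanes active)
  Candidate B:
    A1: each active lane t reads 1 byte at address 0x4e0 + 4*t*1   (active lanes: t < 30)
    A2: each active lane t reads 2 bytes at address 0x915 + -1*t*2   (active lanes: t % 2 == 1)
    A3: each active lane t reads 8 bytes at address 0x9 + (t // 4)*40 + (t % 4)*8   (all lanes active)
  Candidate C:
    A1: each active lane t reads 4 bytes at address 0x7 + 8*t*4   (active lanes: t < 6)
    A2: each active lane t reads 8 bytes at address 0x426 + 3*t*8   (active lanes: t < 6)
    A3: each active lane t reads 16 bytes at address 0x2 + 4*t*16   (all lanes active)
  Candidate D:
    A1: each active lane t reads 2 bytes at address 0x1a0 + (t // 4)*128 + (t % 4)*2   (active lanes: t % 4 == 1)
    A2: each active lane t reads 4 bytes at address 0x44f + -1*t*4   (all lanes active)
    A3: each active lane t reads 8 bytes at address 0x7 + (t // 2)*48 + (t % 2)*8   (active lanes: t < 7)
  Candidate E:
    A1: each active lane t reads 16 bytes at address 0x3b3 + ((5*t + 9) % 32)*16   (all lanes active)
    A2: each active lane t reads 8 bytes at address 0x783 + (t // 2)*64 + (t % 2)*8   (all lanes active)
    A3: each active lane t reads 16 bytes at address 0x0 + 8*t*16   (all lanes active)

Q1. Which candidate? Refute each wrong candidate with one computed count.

A: A2 gives 7 transactions, not 5
B: A1 gives 4 transactions, not 6
D: A1 gives 8 transactions, not 6
E: A1 gives 17 transactions, not 6
C: all counts match (6,5,32)

Answer: C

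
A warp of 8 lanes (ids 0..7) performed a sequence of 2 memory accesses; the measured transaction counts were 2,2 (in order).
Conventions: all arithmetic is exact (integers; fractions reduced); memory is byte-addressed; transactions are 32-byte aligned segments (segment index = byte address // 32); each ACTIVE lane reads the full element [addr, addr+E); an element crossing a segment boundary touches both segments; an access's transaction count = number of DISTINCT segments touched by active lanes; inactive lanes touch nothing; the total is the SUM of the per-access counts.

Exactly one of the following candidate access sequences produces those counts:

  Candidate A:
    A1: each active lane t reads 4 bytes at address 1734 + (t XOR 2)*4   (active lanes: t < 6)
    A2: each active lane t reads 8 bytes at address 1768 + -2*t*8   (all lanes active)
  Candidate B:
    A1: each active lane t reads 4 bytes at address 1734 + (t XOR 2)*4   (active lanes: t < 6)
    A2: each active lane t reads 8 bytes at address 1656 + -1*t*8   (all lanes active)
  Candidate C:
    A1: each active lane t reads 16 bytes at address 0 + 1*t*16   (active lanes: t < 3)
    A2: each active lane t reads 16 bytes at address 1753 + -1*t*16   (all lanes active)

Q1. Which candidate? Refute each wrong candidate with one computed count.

A: A2 gives 5 transactions, not 2
C: A2 gives 5 transactions, not 2
B: all counts match (2,2)

Answer: B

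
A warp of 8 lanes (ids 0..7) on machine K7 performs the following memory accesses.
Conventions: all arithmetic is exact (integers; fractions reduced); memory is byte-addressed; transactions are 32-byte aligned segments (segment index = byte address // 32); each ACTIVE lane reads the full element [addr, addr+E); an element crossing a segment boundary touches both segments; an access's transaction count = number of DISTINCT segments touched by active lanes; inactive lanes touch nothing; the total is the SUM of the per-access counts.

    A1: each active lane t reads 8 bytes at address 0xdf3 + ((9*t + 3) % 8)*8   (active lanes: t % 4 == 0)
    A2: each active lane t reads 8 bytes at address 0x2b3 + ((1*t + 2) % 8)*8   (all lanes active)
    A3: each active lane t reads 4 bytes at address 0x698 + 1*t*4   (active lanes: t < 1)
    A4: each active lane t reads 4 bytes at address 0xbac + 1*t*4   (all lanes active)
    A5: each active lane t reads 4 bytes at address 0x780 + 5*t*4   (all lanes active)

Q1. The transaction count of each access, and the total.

A1: 2 transactions
A2: 3 transactions
A3: 1 transaction
A4: 2 transactions
A5: 5 transactions

Answer: 2,3,1,2,5; total 13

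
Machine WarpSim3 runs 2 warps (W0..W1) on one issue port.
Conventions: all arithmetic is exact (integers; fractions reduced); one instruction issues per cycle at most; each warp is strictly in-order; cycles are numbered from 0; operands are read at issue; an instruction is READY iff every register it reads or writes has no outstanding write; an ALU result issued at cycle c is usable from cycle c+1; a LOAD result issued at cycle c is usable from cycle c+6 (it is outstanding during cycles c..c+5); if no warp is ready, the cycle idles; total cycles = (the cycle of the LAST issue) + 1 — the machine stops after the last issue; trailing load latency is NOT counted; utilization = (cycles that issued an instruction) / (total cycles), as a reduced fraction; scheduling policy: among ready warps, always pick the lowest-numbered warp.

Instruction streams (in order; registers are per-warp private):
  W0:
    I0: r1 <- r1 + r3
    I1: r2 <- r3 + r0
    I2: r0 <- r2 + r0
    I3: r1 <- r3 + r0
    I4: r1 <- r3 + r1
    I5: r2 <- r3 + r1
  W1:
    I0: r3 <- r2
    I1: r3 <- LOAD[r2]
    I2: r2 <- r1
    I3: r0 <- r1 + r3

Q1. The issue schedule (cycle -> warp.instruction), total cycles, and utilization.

cycle 0: W0.I0
cycle 1: W0.I1
cycle 2: W0.I2
cycle 3: W0.I3
cycle 4: W0.I4
cycle 5: W0.I5
cycle 6: W1.I0
cycle 7: W1.I1
cycle 8: W1.I2
cycle 9: idle
cycle 10: idle
cycle 11: idle
cycle 12: idle
cycle 13: W1.I3

Answer: 14 cycles, utilization 5/7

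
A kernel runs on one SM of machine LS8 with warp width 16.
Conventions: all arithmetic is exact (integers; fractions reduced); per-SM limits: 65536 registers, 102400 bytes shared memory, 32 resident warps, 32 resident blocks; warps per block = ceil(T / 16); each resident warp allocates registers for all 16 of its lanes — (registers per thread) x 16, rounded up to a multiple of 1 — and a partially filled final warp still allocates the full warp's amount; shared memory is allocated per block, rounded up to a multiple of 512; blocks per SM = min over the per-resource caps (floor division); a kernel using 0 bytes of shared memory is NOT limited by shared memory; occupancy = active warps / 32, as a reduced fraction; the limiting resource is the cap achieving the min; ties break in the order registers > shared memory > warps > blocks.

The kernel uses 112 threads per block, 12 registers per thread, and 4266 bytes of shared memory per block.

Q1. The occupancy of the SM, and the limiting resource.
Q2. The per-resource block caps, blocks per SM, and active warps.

Answer: occupancy 7/8, limited by warps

registers: 48 blocks
shared memory: 22 blocks
warps: 4 blocks
blocks: 32 blocks

Answer: 4 blocks, 28 active warps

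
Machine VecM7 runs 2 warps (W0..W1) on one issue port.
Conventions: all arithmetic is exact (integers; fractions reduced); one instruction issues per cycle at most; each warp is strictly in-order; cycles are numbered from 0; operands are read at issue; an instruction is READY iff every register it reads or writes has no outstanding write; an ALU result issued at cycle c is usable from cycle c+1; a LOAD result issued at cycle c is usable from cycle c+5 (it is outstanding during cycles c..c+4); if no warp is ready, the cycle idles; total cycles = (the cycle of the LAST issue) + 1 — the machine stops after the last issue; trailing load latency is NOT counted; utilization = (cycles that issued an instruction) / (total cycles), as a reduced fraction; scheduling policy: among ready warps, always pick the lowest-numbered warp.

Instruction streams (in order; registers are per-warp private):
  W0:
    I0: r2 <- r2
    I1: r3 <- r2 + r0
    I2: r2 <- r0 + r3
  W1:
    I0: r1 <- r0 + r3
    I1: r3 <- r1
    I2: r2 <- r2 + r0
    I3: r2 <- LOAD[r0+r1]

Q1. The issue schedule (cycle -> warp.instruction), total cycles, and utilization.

cycle 0: W0.I0
cycle 1: W0.I1
cycle 2: W0.I2
cycle 3: W1.I0
cycle 4: W1.I1
cycle 5: W1.I2
cycle 6: W1.I3

Answer: 7 cycles, utilization 1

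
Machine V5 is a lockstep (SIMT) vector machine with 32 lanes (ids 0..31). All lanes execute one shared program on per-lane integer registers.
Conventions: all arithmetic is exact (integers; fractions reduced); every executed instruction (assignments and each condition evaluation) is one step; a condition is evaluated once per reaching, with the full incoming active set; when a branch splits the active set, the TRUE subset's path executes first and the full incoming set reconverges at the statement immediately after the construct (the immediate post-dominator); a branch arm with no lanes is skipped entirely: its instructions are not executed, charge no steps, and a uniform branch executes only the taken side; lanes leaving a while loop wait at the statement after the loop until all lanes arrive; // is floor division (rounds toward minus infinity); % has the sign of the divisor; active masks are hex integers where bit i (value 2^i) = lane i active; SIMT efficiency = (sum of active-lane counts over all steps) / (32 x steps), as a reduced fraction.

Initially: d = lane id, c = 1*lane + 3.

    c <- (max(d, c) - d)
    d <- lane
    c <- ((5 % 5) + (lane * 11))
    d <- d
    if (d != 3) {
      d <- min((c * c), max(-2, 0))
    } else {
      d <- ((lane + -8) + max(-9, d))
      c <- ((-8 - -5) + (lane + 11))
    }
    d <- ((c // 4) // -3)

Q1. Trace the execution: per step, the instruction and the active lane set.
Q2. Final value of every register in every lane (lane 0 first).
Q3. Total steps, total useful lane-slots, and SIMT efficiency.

step 0: c <- (max(d, c) - d)         0xffffffff
step 1: d <- lane                    0xffffffff
step 2: c <- ((5 % 5) + (lane * 11)) 0xffffffff
step 3: d <- d                       0xffffffff
step 4: eval (d != 3)                0xffffffff
step 5: d <- min((c * c), max(-2, 0)) 0xfffffff7
step 6: d <- ((lane + -8) + max(-9, d)) 0x00000008
step 7: c <- ((-8 - -5) + (lane + 11)) 0x00000008
step 8: d <- ((c // 4) // -3)        0xffffffff

Answer: 9 steps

d: 0,-1,-2,-1,-4,-5,-6,-7,-8,-8,-9,-10,-11,-12,-13,-14,-15,-16,-17,-18,-19,-19,-20,-21,-22,-23,-24,-25,-26,-27,-28,-29
c: 0,11,22,11,44,55,66,77,88,99,110,121,132,143,154,165,176,187,198,209,220,231,242,253,264,275,286,297,308,319,330,341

steps = 9; useful = 225; efficiency = 225/288 = 25/32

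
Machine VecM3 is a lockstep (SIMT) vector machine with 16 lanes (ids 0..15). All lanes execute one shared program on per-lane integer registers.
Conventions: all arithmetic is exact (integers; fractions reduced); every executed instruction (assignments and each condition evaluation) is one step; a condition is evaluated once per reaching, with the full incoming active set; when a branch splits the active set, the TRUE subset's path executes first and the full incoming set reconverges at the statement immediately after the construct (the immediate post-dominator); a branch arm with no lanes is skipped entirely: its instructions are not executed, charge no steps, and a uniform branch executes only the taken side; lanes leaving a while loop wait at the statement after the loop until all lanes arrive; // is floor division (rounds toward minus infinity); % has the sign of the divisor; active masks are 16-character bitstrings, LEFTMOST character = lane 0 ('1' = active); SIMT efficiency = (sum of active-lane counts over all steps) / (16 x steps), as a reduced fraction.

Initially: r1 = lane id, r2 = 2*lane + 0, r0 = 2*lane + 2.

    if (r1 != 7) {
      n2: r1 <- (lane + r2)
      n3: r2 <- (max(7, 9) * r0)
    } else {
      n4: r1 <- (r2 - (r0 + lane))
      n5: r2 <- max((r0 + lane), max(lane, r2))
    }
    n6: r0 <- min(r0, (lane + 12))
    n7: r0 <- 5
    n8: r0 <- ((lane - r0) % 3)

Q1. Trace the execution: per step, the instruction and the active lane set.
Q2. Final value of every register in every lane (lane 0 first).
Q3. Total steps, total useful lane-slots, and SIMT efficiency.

step 0: eval (r1 != 7)               1111111111111111
step 1: r1 <- (lane + r2)            1111111011111111
step 2: r2 <- (max(7, 9) * r0)       1111111011111111
step 3: r1 <- (r2 - (r0 + lane))     0000000100000000
step 4: r2 <- max((r0 + lane), max(lane, r2)) 0000000100000000
step 5: r0 <- min(r0, (lane + 12))   1111111111111111
step 6: r0 <- 5                      1111111111111111
step 7: r0 <- ((lane - r0) % 3)      1111111111111111

Answer: 8 steps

r1: 0,3,6,9,12,15,18,-9,24,27,30,33,36,39,42,45
r2: 18,36,54,72,90,108,126,23,162,180,198,216,234,252,270,288
r0: 1,2,0,1,2,0,1,2,0,1,2,0,1,2,0,1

steps = 8; useful = 96; efficiency = 96/128 = 3/4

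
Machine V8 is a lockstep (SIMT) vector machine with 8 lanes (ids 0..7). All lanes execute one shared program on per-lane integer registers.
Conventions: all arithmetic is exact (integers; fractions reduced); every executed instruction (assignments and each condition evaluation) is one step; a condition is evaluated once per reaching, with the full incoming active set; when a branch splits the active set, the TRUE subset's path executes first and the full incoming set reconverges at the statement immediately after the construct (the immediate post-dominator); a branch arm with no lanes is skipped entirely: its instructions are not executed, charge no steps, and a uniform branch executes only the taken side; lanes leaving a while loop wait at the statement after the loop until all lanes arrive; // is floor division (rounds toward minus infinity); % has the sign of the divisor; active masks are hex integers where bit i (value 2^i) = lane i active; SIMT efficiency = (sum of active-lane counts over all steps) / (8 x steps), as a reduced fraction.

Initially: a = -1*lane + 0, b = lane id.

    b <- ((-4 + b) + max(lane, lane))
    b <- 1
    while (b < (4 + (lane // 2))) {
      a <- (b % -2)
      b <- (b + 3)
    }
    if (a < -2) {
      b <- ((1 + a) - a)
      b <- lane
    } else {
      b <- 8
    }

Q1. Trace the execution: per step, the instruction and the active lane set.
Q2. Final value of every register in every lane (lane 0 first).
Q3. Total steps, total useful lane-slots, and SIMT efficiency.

step 0: b <- ((-4 + b) + max(lane, lane)) 0xff
step 1: b <- 1                       0xff
step 2: eval (b < (4 + (lane // 2))) 0xff
step 3: a <- (b % -2)                0xff
step 4: b <- (b + 3)                 0xff
step 5: eval (b < (4 + (lane // 2))) 0xff
step 6: a <- (b % -2)                0xfc
step 7: b <- (b + 3)                 0xfc
step 8: eval (b < (4 + (lane // 2))) 0xfc
step 9: eval (a < -2)                0xff
step 10: b <- 8                       0xff

Answer: 11 steps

a: -1,-1,0,0,0,0,0,0
b: 8,8,8,8,8,8,8,8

steps = 11; useful = 82; efficiency = 82/88 = 41/44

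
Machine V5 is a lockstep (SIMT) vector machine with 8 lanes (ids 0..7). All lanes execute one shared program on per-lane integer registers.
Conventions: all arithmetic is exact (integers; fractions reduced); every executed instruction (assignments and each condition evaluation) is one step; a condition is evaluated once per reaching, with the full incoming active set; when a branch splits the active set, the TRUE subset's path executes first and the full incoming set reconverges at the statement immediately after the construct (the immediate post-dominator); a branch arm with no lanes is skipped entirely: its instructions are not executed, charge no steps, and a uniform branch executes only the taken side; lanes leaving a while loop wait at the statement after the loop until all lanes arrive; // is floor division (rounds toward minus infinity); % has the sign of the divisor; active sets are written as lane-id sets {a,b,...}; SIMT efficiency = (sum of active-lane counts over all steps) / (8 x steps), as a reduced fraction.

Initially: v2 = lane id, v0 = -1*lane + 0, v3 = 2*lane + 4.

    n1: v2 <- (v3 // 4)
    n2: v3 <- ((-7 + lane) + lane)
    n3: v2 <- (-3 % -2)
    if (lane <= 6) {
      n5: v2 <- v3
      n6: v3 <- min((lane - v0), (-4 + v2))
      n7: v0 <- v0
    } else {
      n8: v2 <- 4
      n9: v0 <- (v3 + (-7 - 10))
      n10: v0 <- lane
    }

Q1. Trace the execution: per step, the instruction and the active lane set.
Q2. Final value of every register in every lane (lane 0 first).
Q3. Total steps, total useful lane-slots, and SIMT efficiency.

step 0: v2 <- (v3 // 4)              {0,1,2,3,4,5,6,7}
step 1: v3 <- ((-7 + lane) + lane)   {0,1,2,3,4,5,6,7}
step 2: v2 <- (-3 % -2)              {0,1,2,3,4,5,6,7}
step 3: eval (lane <= 6)             {0,1,2,3,4,5,6,7}
step 4: v2 <- v3                     {0,1,2,3,4,5,6}
step 5: v3 <- min((lane - v0), (-4 + v2)) {0,1,2,3,4,5,6}
step 6: v0 <- v0                     {0,1,2,3,4,5,6}
step 7: v2 <- 4                      {7}
step 8: v0 <- (v3 + (-7 - 10))       {7}
step 9: v0 <- lane                   {7}

Answer: 10 steps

v2: -7,-5,-3,-1,1,3,5,4
v0: 0,-1,-2,-3,-4,-5,-6,7
v3: -11,-9,-7,-5,-3,-1,1,7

steps = 10; useful = 56; efficiency = 56/80 = 7/10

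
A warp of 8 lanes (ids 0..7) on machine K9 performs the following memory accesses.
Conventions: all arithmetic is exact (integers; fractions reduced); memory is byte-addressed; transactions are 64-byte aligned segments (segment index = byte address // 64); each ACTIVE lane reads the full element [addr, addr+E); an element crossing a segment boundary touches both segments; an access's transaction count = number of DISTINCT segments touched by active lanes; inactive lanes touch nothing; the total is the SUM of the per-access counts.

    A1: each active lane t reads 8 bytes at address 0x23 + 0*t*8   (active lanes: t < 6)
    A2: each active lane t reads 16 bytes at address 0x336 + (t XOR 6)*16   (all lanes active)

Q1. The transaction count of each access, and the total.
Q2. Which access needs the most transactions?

A1: 1 transaction
A2: 3 transactions

Answer: 1,3; total 4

Answer: A2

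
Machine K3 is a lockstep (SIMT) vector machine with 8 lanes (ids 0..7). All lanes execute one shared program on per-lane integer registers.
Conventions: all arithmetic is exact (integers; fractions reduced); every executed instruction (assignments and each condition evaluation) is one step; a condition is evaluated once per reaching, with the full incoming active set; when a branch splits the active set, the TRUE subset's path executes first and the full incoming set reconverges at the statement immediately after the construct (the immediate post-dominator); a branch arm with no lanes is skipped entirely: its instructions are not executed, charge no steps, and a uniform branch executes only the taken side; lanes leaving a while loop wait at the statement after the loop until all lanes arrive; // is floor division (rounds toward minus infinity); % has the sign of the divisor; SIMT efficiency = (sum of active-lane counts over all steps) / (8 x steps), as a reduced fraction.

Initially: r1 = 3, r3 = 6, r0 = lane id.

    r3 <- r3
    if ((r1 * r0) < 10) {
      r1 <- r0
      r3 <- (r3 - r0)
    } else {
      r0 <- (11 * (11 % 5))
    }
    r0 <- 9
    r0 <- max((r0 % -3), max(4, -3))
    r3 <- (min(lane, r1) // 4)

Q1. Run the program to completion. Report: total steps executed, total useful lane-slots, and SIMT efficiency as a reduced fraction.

Answer: 8 steps, 52 useful, 13/16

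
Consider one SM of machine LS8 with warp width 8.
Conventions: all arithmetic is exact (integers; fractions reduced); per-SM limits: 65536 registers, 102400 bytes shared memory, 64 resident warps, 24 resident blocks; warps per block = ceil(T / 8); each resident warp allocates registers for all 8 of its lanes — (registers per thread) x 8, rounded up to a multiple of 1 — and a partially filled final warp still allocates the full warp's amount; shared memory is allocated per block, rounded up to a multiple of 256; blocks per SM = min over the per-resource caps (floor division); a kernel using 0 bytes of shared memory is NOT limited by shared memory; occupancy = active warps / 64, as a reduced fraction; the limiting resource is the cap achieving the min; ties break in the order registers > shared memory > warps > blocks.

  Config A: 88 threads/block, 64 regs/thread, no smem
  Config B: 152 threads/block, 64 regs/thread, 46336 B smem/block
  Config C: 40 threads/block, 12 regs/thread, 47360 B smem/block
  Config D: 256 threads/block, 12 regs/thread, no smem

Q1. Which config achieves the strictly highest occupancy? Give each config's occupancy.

occupancies: A 55/64, B 19/32, C 5/32, D 1

Answer: D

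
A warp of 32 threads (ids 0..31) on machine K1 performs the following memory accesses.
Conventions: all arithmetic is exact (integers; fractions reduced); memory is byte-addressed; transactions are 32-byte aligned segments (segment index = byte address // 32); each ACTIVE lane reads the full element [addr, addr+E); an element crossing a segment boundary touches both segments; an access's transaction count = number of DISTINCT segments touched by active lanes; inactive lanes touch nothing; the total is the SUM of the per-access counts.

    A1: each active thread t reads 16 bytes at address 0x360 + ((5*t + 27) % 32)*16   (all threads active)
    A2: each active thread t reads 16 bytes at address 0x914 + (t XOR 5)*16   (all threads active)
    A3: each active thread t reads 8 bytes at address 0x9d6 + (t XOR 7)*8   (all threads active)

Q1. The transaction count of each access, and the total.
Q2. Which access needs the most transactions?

A1: 16 transactions
A2: 17 transactions
A3: 9 transactions

Answer: 16,17,9; total 42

Answer: A2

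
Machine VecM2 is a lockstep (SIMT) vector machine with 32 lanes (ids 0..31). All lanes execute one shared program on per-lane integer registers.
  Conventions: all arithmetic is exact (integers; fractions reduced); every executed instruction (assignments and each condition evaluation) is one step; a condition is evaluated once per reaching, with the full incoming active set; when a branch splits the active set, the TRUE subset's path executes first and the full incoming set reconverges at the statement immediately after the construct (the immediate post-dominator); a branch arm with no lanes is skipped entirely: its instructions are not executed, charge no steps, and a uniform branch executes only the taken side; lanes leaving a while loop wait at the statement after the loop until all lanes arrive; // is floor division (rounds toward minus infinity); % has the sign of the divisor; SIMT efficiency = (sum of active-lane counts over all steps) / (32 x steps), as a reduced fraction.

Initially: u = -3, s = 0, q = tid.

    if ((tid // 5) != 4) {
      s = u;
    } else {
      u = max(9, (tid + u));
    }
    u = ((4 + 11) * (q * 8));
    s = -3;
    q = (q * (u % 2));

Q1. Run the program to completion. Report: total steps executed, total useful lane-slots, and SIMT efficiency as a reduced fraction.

Answer: 6 steps, 160 useful, 5/6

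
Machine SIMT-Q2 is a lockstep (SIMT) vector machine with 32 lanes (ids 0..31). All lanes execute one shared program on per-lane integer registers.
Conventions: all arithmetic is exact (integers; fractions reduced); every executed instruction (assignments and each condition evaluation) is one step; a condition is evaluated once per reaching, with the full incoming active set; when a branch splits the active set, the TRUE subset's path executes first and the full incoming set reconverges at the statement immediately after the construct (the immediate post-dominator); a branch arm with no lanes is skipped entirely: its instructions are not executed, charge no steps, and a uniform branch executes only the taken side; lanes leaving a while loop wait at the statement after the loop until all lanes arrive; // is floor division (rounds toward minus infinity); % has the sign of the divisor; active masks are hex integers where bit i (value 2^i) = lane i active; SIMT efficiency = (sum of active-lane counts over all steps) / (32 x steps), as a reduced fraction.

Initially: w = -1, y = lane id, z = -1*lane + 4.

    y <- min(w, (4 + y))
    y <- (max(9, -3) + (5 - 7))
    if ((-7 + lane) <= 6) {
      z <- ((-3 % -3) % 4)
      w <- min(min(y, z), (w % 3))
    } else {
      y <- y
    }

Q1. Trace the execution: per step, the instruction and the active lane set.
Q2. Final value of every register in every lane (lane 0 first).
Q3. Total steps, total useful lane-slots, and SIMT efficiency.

step 0: y <- min(w, (4 + y))         0xffffffff
step 1: y <- (max(9, -3) + (5 - 7))  0xffffffff
step 2: eval ((-7 + lane) <= 6)      0xffffffff
step 3: z <- ((-3 % -3) % 4)         0x00003fff
step 4: w <- min(min(y, z), (w % 3)) 0x00003fff
step 5: y <- y                       0xffffc000

Answer: 6 steps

w: 0,0,0,0,0,0,0,0,0,0,0,0,0,0,-1,-1,-1,-1,-1,-1,-1,-1,-1,-1,-1,-1,-1,-1,-1,-1,-1,-1
y: 7,7,7,7,7,7,7,7,7,7,7,7,7,7,7,7,7,7,7,7,7,7,7,7,7,7,7,7,7,7,7,7
z: 0,0,0,0,0,0,0,0,0,0,0,0,0,0,-10,-11,-12,-13,-14,-15,-16,-17,-18,-19,-20,-21,-22,-23,-24,-25,-26,-27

steps = 6; useful = 142; efficiency = 142/192 = 71/96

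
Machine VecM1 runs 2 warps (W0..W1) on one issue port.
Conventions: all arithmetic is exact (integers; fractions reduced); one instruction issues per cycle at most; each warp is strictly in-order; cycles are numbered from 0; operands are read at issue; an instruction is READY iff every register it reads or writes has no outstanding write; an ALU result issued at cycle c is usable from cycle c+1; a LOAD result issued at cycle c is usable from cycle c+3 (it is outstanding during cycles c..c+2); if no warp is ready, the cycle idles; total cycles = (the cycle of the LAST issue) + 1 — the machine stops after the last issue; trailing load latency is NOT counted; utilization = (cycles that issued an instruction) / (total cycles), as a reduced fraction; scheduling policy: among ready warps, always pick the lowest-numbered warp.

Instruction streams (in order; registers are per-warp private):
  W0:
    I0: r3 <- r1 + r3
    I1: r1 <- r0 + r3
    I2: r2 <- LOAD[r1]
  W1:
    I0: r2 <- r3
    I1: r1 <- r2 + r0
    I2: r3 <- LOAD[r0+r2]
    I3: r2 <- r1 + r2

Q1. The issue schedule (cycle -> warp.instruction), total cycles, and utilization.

cycle 0: W0.I0
cycle 1: W0.I1
cycle 2: W0.I2
cycle 3: W1.I0
cycle 4: W1.I1
cycle 5: W1.I2
cycle 6: W1.I3

Answer: 7 cycles, utilization 1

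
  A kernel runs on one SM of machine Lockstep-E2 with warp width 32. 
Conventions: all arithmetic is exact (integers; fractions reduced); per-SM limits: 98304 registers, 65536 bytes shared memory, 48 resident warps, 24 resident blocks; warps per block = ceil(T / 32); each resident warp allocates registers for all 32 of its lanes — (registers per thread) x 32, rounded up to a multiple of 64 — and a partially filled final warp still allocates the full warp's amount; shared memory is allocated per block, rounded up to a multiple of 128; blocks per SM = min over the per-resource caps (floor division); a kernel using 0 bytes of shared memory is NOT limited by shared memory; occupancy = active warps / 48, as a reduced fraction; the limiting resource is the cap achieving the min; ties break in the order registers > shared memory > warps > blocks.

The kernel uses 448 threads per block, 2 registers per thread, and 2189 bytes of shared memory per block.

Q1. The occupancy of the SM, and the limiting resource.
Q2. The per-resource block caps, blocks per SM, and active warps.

Answer: occupancy 7/8, limited by warps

registers: 109 blocks
shared memory: 28 blocks
warps: 3 blocks
blocks: 24 blocks

Answer: 3 blocks, 42 active warps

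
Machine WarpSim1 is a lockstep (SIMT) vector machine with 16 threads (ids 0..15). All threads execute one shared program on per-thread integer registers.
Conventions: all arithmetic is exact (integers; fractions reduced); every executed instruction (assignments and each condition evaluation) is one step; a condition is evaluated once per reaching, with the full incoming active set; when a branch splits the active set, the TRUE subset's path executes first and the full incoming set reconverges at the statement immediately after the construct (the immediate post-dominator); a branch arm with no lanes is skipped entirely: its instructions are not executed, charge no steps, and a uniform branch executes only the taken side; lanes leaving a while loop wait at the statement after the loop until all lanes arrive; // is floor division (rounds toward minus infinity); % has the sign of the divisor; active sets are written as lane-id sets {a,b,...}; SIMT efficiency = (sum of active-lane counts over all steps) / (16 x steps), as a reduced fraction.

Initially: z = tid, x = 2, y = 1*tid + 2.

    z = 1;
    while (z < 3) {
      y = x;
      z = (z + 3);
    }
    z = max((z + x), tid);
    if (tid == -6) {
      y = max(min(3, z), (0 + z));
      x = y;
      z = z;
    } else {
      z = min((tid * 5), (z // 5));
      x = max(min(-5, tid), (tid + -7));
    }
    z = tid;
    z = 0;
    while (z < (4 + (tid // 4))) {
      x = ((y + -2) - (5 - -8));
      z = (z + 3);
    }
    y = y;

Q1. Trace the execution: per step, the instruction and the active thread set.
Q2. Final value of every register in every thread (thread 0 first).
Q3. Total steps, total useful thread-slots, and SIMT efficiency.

step 0: z <- 1                       {0,1,2,3,4,5,6,7,8,9,10,11,12,13,14,15}
step 1: eval (z < 3)                 {0,1,2,3,4,5,6,7,8,9,10,11,12,13,14,15}
step 2: y <- x                       {0,1,2,3,4,5,6,7,8,9,10,11,12,13,14,15}
step 3: z <- (z + 3)                 {0,1,2,3,4,5,6,7,8,9,10,11,12,13,14,15}
step 4: eval (z < 3)                 {0,1,2,3,4,5,6,7,8,9,10,11,12,13,14,15}
step 5: z <- max((z + x), tid)       {0,1,2,3,4,5,6,7,8,9,10,11,12,13,14,15}
step 6: eval (tid == -6)             {0,1,2,3,4,5,6,7,8,9,10,11,12,13,14,15}
step 7: z <- min((tid * 5), (z // 5)) {0,1,2,3,4,5,6,7,8,9,10,11,12,13,14,15}
step 8: x <- max(min(-5, tid), (tid + -7)) {0,1,2,3,4,5,6,7,8,9,10,11,12,13,14,15}
step 9: z <- tid                     {0,1,2,3,4,5,6,7,8,9,10,11,12,13,14,15}
step 10: z <- 0                       {0,1,2,3,4,5,6,7,8,9,10,11,12,13,14,15}
step 11: eval (z < (4 + (tid // 4)))  {0,1,2,3,4,5,6,7,8,9,10,11,12,13,14,15}
step 12: x <- ((y + -2) - (5 - -8))   {0,1,2,3,4,5,6,7,8,9,10,11,12,13,14,15}
step 13: z <- (z + 3)                 {0,1,2,3,4,5,6,7,8,9,10,11,12,13,14,15}
step 14: eval (z < (4 + (tid // 4)))  {0,1,2,3,4,5,6,7,8,9,10,11,12,13,14,15}
step 15: x <- ((y + -2) - (5 - -8))   {0,1,2,3,4,5,6,7,8,9,10,11,12,13,14,15}
step 16: z <- (z + 3)                 {0,1,2,3,4,5,6,7,8,9,10,11,12,13,14,15}
step 17: eval (z < (4 + (tid // 4)))  {0,1,2,3,4,5,6,7,8,9,10,11,12,13,14,15}
step 18: x <- ((y + -2) - (5 - -8))   {12,13,14,15}
step 19: z <- (z + 3)                 {12,13,14,15}
step 20: eval (z < (4 + (tid // 4)))  {12,13,14,15}
step 21: y <- y                       {0,1,2,3,4,5,6,7,8,9,10,11,12,13,14,15}

Answer: 22 steps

z: 6,6,6,6,6,6,6,6,6,6,6,6,9,9,9,9
x: -13,-13,-13,-13,-13,-13,-13,-13,-13,-13,-13,-13,-13,-13,-13,-13
y: 2,2,2,2,2,2,2,2,2,2,2,2,2,2,2,2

steps = 22; useful = 316; efficiency = 316/352 = 79/88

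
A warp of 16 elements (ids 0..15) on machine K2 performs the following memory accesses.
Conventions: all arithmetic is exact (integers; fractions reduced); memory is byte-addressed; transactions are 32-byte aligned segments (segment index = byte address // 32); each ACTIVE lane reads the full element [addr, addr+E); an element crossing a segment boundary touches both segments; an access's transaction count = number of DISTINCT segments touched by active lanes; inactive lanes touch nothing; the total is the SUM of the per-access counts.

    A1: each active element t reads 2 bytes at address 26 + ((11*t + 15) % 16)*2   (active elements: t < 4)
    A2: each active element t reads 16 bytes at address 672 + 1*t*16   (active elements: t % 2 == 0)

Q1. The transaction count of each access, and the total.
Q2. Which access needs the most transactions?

A1: 2 transactions
A2: 8 transactions

Answer: 2,8; total 10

Answer: A2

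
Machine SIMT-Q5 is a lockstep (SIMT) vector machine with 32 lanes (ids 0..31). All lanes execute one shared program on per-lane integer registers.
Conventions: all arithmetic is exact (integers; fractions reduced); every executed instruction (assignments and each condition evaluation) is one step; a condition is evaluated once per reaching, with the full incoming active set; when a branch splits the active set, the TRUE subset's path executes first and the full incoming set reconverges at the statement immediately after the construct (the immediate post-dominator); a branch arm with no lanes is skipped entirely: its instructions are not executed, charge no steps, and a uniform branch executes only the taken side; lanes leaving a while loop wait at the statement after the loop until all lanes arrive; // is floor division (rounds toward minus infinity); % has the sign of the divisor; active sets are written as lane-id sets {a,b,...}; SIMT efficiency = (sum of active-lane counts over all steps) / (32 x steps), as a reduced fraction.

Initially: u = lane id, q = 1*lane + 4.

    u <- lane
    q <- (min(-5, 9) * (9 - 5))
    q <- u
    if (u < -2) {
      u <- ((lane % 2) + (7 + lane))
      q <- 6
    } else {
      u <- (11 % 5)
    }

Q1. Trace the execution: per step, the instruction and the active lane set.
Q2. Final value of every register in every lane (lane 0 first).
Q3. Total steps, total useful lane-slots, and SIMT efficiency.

step 0: u <- lane                    {0,1,2,3,4,5,6,7,8,9,10,11,12,13,14,15,16,17,18,19,20,21,22,23,24,25,26,27,28,29,30,31}
step 1: q <- (min(-5, 9) * (9 - 5))  {0,1,2,3,4,5,6,7,8,9,10,11,12,13,14,15,16,17,18,19,20,21,22,23,24,25,26,27,28,29,30,31}
step 2: q <- u                       {0,1,2,3,4,5,6,7,8,9,10,11,12,13,14,15,16,17,18,19,20,21,22,23,24,25,26,27,28,29,30,31}
step 3: eval (u < -2)                {0,1,2,3,4,5,6,7,8,9,10,11,12,13,14,15,16,17,18,19,20,21,22,23,24,25,26,27,28,29,30,31}
step 4: u <- (11 % 5)                {0,1,2,3,4,5,6,7,8,9,10,11,12,13,14,15,16,17,18,19,20,21,22,23,24,25,26,27,28,29,30,31}

Answer: 5 steps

u: 1,1,1,1,1,1,1,1,1,1,1,1,1,1,1,1,1,1,1,1,1,1,1,1,1,1,1,1,1,1,1,1
q: 0,1,2,3,4,5,6,7,8,9,10,11,12,13,14,15,16,17,18,19,20,21,22,23,24,25,26,27,28,29,30,31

steps = 5; useful = 160; efficiency = 160/160 = 1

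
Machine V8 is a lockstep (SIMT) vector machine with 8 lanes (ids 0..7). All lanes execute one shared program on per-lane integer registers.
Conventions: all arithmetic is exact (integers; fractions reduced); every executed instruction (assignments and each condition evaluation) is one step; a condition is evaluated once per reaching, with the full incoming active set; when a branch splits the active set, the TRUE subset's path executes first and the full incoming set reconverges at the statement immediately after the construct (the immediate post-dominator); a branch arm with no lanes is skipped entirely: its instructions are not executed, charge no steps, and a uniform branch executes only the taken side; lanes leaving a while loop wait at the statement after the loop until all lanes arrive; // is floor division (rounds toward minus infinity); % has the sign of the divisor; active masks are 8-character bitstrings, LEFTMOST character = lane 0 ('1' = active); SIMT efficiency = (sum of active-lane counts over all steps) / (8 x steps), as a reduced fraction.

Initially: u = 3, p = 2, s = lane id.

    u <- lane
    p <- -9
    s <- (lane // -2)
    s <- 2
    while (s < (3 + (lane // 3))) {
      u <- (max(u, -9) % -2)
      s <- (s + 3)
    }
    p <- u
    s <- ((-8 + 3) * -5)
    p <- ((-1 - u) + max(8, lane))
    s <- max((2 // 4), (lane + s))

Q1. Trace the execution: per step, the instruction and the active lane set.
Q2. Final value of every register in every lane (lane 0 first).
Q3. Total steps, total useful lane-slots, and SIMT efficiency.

step 0: u <- lane                    11111111
step 1: p <- -9                      11111111
step 2: s <- (lane // -2)            11111111
step 3: s <- 2                       11111111
step 4: eval (s < (3 + (lane // 3))) 11111111
step 5: u <- (max(u, -9) % -2)       11111111
step 6: s <- (s + 3)                 11111111
step 7: eval (s < (3 + (lane // 3))) 11111111
step 8: p <- u                       11111111
step 9: s <- ((-8 + 3) * -5)         11111111
step 10: p <- ((-1 - u) + max(8, lane)) 11111111
step 11: s <- max((2 // 4), (lane + s)) 11111111

Answer: 12 steps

u: 0,-1,0,-1,0,-1,0,-1
p: 7,8,7,8,7,8,7,8
s: 25,26,27,28,29,30,31,32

steps = 12; useful = 96; efficiency = 96/96 = 1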